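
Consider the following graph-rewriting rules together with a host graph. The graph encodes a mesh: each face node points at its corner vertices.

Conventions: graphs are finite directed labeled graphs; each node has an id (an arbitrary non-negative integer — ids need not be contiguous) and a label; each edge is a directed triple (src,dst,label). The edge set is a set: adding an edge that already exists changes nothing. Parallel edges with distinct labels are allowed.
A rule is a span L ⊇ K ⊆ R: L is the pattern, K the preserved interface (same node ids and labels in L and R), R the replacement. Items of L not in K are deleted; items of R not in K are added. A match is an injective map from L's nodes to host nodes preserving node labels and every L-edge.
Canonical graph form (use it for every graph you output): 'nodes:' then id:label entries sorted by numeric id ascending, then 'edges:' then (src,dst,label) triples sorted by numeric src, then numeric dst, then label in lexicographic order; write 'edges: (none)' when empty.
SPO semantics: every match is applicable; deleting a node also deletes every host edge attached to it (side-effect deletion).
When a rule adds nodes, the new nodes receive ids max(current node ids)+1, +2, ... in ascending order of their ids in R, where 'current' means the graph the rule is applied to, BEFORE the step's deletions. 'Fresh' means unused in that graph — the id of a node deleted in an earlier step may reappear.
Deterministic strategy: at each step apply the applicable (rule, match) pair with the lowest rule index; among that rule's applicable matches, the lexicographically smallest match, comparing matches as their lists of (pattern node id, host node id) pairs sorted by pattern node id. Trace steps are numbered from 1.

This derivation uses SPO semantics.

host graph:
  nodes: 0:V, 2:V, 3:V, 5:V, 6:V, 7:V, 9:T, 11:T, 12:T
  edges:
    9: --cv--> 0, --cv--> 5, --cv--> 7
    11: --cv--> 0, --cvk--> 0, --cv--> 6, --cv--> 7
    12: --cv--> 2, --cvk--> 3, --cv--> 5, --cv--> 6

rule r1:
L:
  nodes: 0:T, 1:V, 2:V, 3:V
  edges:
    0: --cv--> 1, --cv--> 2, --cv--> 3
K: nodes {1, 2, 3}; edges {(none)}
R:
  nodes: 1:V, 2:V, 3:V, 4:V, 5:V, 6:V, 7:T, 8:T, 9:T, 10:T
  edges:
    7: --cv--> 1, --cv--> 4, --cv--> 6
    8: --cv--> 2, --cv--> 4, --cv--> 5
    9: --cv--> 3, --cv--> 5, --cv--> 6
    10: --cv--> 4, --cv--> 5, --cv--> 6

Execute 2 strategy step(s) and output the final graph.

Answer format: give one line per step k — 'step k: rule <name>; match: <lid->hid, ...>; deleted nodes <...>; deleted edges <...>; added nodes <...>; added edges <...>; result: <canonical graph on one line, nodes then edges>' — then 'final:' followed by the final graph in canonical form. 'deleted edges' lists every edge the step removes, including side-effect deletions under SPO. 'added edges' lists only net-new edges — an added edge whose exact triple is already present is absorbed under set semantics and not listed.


step 1: rule r1; match: 0->9, 1->0, 2->5, 3->7; deleted nodes 9; deleted edges (9,0,cv); (9,5,cv); (9,7,cv); added nodes 13, 14, 15, 16, 17, 18, 19; added edges (16,0,cv); (16,13,cv); (16,15,cv); (17,5,cv); (17,13,cv); (17,14,cv); (18,7,cv); (18,14,cv); (18,15,cv); (19,13,cv); (19,14,cv); (19,15,cv); result: nodes: 0:V, 2:V, 3:V, 5:V, 6:V, 7:V, 11:T, 12:T, 13:V, 14:V, 15:V, 16:T, 17:T, 18:T, 19:T edges: (11,0,cv); (11,0,cvk); (11,6,cv); (11,7,cv); (12,2,cv); (12,3,cvk); (12,5,cv); (12,6,cv); (16,0,cv); (16,13,cv); (16,15,cv); (17,5,cv); (17,13,cv); (17,14,cv); (18,7,cv); (18,14,cv); (18,15,cv); (19,13,cv); (19,14,cv); (19,15,cv)
step 2: rule r1; match: 0->11, 1->0, 2->6, 3->7; deleted nodes 11; deleted edges (11,0,cv); (11,0,cvk); (11,6,cv); (11,7,cv); added nodes 20, 21, 22, 23, 24, 25, 26; added edges (23,0,cv); (23,20,cv); (23,22,cv); (24,6,cv); (24,20,cv); (24,21,cv); (25,7,cv); (25,21,cv); (25,22,cv); (26,20,cv); (26,21,cv); (26,22,cv); result: nodes: 0:V, 2:V, 3:V, 5:V, 6:V, 7:V, 12:T, 13:V, 14:V, 15:V, 16:T, 17:T, 18:T, 19:T, 20:V, 21:V, 22:V, 23:T, 24:T, 25:T, 26:T edges: (12,2,cv); (12,3,cvk); (12,5,cv); (12,6,cv); (16,0,cv); (16,13,cv); (16,15,cv); (17,5,cv); (17,13,cv); (17,14,cv); (18,7,cv); (18,14,cv); (18,15,cv); (19,13,cv); (19,14,cv); (19,15,cv); (23,0,cv); (23,20,cv); (23,22,cv); (24,6,cv); (24,20,cv); (24,21,cv); (25,7,cv); (25,21,cv); (25,22,cv); (26,20,cv); (26,21,cv); (26,22,cv)
final:
nodes: 0:V, 2:V, 3:V, 5:V, 6:V, 7:V, 12:T, 13:V, 14:V, 15:V, 16:T, 17:T, 18:T, 19:T, 20:V, 21:V, 22:V, 23:T, 24:T, 25:T, 26:T
edges: (12,2,cv); (12,3,cvk); (12,5,cv); (12,6,cv); (16,0,cv); (16,13,cv); (16,15,cv); (17,5,cv); (17,13,cv); (17,14,cv); (18,7,cv); (18,14,cv); (18,15,cv); (19,13,cv); (19,14,cv); (19,15,cv); (23,0,cv); (23,20,cv); (23,22,cv); (24,6,cv); (24,20,cv); (24,21,cv); (25,7,cv); (25,21,cv); (25,22,cv); (26,20,cv); (26,21,cv); (26,22,cv)


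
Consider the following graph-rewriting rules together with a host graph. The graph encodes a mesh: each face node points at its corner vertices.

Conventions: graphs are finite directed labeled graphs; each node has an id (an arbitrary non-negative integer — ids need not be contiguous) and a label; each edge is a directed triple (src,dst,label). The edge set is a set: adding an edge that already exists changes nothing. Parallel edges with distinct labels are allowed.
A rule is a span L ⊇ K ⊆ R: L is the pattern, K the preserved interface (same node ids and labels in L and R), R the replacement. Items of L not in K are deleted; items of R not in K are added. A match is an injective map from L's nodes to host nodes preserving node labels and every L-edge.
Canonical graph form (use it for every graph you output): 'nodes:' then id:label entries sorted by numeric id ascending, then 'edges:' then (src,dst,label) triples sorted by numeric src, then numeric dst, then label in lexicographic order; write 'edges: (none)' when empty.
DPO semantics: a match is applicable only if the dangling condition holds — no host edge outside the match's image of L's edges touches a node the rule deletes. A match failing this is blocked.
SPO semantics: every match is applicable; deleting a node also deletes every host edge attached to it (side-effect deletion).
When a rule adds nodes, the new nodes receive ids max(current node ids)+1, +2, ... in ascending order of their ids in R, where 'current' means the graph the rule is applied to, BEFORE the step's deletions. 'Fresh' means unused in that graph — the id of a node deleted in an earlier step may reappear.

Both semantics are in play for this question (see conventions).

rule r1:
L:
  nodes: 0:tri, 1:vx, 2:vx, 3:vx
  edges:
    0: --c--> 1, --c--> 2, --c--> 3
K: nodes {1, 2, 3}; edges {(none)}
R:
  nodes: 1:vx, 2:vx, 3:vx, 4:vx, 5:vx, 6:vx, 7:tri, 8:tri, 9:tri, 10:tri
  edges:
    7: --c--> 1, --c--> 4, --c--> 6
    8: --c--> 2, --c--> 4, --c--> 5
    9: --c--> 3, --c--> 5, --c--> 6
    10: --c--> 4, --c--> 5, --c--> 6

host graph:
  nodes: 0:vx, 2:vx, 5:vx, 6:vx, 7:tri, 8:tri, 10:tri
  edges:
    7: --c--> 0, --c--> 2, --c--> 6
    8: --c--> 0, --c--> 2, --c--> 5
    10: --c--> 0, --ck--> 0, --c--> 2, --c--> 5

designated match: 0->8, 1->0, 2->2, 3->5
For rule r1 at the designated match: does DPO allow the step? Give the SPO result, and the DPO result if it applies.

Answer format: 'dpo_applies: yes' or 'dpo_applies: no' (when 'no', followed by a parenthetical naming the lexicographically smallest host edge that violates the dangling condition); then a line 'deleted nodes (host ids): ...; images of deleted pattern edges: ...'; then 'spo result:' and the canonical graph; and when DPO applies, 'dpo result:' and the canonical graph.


dpo_applies: yes
deleted nodes (host ids): 8; images of deleted pattern edges: (8,0,c); (8,2,c); (8,5,c)
spo result:
nodes: 0:vx, 2:vx, 5:vx, 6:vx, 7:tri, 10:tri, 11:vx, 12:vx, 13:vx, 14:tri, 15:tri, 16:tri, 17:tri
edges: (7,0,c); (7,2,c); (7,6,c); (10,0,c); (10,0,ck); (10,2,c); (10,5,c); (14,0,c); (14,11,c); (14,13,c); (15,2,c); (15,11,c); (15,12,c); (16,5,c); (16,12,c); (16,13,c); (17,11,c); (17,12,c); (17,13,c)
dpo result:
nodes: 0:vx, 2:vx, 5:vx, 6:vx, 7:tri, 10:tri, 11:vx, 12:vx, 13:vx, 14:tri, 15:tri, 16:tri, 17:tri
edges: (7,0,c); (7,2,c); (7,6,c); (10,0,c); (10,0,ck); (10,2,c); (10,5,c); (14,0,c); (14,11,c); (14,13,c); (15,2,c); (15,11,c); (15,12,c); (16,5,c); (16,12,c); (16,13,c); (17,11,c); (17,12,c); (17,13,c)


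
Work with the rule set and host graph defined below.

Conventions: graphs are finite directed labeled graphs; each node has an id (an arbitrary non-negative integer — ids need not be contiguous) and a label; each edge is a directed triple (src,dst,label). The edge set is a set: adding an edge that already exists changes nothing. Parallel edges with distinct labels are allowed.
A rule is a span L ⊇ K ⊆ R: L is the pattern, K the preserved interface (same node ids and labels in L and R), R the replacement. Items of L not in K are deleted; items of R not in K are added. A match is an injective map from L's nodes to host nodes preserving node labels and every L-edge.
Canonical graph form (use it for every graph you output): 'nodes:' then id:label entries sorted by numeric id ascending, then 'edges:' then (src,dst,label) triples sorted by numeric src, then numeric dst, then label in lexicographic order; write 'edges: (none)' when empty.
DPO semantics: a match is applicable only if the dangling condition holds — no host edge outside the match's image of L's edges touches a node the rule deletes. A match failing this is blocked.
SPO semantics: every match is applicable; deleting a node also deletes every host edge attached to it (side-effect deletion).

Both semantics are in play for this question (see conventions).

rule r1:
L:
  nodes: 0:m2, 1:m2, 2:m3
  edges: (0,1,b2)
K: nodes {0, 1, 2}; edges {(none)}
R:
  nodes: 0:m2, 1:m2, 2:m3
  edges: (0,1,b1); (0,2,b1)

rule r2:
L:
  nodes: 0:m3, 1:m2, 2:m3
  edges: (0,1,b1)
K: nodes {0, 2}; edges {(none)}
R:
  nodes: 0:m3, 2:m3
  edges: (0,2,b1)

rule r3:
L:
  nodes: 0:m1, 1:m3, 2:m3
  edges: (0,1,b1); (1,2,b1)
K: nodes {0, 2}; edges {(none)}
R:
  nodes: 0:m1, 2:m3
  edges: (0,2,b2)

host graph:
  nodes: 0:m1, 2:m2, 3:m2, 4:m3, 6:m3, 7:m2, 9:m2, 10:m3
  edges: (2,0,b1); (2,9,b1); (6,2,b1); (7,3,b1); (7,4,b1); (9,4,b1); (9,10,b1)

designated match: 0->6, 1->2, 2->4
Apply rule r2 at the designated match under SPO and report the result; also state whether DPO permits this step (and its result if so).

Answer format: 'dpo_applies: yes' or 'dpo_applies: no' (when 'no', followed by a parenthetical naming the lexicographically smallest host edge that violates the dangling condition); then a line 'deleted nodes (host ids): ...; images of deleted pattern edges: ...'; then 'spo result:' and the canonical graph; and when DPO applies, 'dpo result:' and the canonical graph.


dpo_applies: no
(the rule deletes node 2, which keeps host edge (2,0,b1) outside the match image — the dangling condition fails, DPO blocks; SPO proceeds and side-deletes such edges)
deleted nodes (host ids): 2; images of deleted pattern edges: (6,2,b1)
spo result:
nodes: 0:m1, 3:m2, 4:m3, 6:m3, 7:m2, 9:m2, 10:m3
edges: (6,4,b1); (7,3,b1); (7,4,b1); (9,4,b1); (9,10,b1)


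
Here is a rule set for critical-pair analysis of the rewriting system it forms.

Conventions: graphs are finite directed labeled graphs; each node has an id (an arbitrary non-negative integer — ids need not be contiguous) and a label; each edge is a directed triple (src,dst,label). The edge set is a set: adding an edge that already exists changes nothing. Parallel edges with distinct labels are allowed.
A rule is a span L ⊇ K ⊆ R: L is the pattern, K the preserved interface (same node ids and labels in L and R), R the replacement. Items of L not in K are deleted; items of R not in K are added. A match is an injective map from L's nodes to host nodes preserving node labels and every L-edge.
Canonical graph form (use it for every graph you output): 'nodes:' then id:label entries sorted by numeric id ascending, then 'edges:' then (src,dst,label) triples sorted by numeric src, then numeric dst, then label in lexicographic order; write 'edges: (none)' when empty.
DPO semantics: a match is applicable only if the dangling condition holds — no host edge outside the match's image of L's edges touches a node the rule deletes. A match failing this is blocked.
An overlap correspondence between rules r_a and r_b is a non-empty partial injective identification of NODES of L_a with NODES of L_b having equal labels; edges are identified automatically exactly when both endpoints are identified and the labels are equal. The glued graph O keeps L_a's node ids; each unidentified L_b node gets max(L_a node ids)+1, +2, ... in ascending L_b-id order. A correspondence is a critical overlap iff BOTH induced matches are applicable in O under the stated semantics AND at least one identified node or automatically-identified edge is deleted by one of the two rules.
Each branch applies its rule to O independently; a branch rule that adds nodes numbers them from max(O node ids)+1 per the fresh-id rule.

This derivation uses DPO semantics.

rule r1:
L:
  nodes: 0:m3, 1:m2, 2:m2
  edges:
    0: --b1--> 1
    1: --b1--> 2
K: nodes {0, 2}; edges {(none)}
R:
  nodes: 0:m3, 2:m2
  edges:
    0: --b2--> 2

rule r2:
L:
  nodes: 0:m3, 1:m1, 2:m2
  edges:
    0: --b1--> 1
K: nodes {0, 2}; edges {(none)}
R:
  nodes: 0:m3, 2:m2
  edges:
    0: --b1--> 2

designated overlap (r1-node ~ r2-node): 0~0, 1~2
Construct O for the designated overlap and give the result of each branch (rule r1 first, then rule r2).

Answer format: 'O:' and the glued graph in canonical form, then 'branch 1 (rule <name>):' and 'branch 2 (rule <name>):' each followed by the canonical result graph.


O:
nodes: 0:m3, 1:m2, 2:m2, 3:m1
edges: (0,1,b1); (0,3,b1); (1,2,b1)
branch 1 (rule r1):
nodes: 0:m3, 2:m2, 3:m1
edges: (0,2,b2); (0,3,b1)
branch 2 (rule r2):
nodes: 0:m3, 1:m2, 2:m2
edges: (0,1,b1); (1,2,b1)


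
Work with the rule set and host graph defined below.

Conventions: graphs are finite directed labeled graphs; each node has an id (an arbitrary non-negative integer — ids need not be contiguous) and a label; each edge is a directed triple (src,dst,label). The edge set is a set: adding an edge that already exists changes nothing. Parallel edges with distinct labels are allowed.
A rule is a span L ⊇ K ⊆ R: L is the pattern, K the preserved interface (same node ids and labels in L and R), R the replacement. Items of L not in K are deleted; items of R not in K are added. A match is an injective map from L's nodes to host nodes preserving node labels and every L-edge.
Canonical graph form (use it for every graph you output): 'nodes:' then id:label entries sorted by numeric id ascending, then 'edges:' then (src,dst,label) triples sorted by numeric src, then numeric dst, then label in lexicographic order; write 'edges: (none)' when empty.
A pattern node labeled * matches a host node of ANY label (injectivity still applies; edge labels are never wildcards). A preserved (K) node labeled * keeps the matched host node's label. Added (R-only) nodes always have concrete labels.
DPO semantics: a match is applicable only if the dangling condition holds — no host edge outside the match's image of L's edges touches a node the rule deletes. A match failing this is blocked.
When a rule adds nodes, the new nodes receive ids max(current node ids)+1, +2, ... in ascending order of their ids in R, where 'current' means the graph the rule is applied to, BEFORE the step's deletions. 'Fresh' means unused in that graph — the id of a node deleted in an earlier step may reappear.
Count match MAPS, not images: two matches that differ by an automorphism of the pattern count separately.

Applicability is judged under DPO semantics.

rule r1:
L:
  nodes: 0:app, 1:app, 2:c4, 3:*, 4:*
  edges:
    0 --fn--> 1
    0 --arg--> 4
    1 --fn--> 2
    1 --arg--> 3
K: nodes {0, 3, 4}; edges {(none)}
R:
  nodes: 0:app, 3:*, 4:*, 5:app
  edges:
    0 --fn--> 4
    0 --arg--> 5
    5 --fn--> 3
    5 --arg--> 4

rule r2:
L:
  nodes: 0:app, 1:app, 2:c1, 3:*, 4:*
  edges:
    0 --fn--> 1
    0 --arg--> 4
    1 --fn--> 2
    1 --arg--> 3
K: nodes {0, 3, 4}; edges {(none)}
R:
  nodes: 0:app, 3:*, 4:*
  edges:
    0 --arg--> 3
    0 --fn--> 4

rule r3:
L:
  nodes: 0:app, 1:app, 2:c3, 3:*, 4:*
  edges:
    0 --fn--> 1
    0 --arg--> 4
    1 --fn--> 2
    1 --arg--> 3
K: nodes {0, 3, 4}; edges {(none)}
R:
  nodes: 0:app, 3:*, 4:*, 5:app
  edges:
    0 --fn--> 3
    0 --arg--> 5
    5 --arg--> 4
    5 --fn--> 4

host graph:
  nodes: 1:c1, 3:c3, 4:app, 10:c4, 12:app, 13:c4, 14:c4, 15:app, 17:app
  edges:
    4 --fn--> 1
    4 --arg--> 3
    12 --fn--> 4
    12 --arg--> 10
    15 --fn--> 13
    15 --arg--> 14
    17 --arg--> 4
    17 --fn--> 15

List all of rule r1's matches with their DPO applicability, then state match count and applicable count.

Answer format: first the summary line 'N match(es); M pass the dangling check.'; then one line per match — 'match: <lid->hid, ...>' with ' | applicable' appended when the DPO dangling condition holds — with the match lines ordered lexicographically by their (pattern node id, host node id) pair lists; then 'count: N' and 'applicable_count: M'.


1 match(es); 1 pass the dangling check.
match: 0->17, 1->15, 2->13, 3->14, 4->4 | applicable
count: 1
applicable_count: 1


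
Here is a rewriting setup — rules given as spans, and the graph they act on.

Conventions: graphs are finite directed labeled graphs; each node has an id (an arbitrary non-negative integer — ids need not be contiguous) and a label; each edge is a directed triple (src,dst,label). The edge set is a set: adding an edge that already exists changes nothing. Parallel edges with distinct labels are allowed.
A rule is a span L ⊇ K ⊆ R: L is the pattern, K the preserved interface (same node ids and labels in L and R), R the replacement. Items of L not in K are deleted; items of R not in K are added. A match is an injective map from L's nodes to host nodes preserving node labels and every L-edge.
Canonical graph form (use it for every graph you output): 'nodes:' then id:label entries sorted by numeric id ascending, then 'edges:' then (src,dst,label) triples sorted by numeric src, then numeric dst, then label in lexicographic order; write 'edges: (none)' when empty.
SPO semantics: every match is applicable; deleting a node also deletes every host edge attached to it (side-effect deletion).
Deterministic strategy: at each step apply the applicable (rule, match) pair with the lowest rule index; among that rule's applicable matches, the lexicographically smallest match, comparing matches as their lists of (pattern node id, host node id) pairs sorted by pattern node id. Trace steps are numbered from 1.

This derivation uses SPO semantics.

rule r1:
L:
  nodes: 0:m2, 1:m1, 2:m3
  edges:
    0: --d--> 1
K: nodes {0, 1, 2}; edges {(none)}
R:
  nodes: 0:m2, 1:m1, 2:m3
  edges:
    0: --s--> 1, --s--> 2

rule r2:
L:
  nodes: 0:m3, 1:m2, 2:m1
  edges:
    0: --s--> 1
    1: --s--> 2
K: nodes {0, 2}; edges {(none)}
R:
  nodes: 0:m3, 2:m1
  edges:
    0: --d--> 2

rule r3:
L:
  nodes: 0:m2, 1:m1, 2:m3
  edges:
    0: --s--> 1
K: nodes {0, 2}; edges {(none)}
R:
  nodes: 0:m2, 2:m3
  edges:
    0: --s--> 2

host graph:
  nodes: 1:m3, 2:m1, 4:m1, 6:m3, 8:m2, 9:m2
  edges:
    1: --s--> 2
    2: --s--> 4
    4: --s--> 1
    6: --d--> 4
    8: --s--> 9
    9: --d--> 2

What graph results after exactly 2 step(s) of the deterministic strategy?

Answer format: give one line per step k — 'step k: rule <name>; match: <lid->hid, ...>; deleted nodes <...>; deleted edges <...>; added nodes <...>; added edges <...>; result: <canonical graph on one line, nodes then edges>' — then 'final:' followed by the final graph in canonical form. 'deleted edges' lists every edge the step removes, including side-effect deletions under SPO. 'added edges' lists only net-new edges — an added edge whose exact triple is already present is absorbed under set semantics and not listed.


step 1: rule r1; match: 0->9, 1->2, 2->1; deleted nodes (none); deleted edges (9,2,d); added nodes (none); added edges (9,1,s); (9,2,s); result: nodes: 1:m3, 2:m1, 4:m1, 6:m3, 8:m2, 9:m2 edges: (1,2,s); (2,4,s); (4,1,s); (6,4,d); (8,9,s); (9,1,s); (9,2,s)
step 2: rule r3; match: 0->9, 1->2, 2->1; deleted nodes 2; deleted edges (1,2,s); (2,4,s); (9,2,s); added nodes (none); added edges (none); result: nodes: 1:m3, 4:m1, 6:m3, 8:m2, 9:m2 edges: (4,1,s); (6,4,d); (8,9,s); (9,1,s)
final:
nodes: 1:m3, 4:m1, 6:m3, 8:m2, 9:m2
edges: (4,1,s); (6,4,d); (8,9,s); (9,1,s)


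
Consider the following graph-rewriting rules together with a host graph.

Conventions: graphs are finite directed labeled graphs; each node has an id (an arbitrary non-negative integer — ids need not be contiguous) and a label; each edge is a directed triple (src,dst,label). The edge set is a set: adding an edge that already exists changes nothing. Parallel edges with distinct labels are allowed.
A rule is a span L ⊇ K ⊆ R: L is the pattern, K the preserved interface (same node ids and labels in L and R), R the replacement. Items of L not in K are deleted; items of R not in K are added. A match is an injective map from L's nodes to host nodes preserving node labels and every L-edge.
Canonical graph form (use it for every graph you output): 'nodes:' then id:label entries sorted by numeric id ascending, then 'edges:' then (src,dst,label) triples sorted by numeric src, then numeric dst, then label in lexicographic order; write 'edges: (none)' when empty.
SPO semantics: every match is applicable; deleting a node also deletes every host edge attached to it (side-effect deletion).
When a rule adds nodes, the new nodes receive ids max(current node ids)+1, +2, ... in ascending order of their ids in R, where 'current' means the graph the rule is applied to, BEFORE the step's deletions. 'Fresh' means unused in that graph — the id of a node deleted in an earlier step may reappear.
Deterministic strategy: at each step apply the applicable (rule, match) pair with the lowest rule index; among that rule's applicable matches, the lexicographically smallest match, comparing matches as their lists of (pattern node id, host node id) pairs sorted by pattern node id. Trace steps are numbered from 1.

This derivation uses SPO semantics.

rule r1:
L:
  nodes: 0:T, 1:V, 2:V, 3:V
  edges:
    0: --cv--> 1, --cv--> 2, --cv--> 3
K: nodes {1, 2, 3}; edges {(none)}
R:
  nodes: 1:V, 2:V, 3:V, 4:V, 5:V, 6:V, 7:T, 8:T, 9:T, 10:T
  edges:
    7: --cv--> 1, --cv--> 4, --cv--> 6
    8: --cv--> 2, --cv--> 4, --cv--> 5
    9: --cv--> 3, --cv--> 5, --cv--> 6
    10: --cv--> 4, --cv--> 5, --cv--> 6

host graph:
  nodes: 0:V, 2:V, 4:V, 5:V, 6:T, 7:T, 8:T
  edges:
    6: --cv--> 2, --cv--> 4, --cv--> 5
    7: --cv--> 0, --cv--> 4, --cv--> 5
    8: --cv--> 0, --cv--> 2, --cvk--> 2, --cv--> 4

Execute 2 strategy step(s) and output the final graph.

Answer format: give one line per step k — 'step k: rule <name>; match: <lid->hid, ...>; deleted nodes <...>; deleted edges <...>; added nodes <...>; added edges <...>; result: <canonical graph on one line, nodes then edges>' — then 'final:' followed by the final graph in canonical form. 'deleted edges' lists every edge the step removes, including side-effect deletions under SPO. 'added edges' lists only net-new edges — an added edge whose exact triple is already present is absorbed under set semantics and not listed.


step 1: rule r1; match: 0->6, 1->2, 2->4, 3->5; deleted nodes 6; deleted edges (6,2,cv); (6,4,cv); (6,5,cv); added nodes 9, 10, 11, 12, 13, 14, 15; added edges (12,2,cv); (12,9,cv); (12,11,cv); (13,4,cv); (13,9,cv); (13,10,cv); (14,5,cv); (14,10,cv); (14,11,cv); (15,9,cv); (15,10,cv); (15,11,cv); result: nodes: 0:V, 2:V, 4:V, 5:V, 7:T, 8:T, 9:V, 10:V, 11:V, 12:T, 13:T, 14:T, 15:T edges: (7,0,cv); (7,4,cv); (7,5,cv); (8,0,cv); (8,2,cv); (8,2,cvk); (8,4,cv); (12,2,cv); (12,9,cv); (12,11,cv); (13,4,cv); (13,9,cv); (13,10,cv); (14,5,cv); (14,10,cv); (14,11,cv); (15,9,cv); (15,10,cv); (15,11,cv)
step 2: rule r1; match: 0->7, 1->0, 2->4, 3->5; deleted nodes 7; deleted edges (7,0,cv); (7,4,cv); (7,5,cv); added nodes 16, 17, 18, 19, 20, 21, 22; added edges (19,0,cv); (19,16,cv); (19,18,cv); (20,4,cv); (20,16,cv); (20,17,cv); (21,5,cv); (21,17,cv); (21,18,cv); (22,16,cv); (22,17,cv); (22,18,cv); result: nodes: 0:V, 2:V, 4:V, 5:V, 8:T, 9:V, 10:V, 11:V, 12:T, 13:T, 14:T, 15:T, 16:V, 17:V, 18:V, 19:T, 20:T, 21:T, 22:T edges: (8,0,cv); (8,2,cv); (8,2,cvk); (8,4,cv); (12,2,cv); (12,9,cv); (12,11,cv); (13,4,cv); (13,9,cv); (13,10,cv); (14,5,cv); (14,10,cv); (14,11,cv); (15,9,cv); (15,10,cv); (15,11,cv); (19,0,cv); (19,16,cv); (19,18,cv); (20,4,cv); (20,16,cv); (20,17,cv); (21,5,cv); (21,17,cv); (21,18,cv); (22,16,cv); (22,17,cv); (22,18,cv)
final:
nodes: 0:V, 2:V, 4:V, 5:V, 8:T, 9:V, 10:V, 11:V, 12:T, 13:T, 14:T, 15:T, 16:V, 17:V, 18:V, 19:T, 20:T, 21:T, 22:T
edges: (8,0,cv); (8,2,cv); (8,2,cvk); (8,4,cv); (12,2,cv); (12,9,cv); (12,11,cv); (13,4,cv); (13,9,cv); (13,10,cv); (14,5,cv); (14,10,cv); (14,11,cv); (15,9,cv); (15,10,cv); (15,11,cv); (19,0,cv); (19,16,cv); (19,18,cv); (20,4,cv); (20,16,cv); (20,17,cv); (21,5,cv); (21,17,cv); (21,18,cv); (22,16,cv); (22,17,cv); (22,18,cv)


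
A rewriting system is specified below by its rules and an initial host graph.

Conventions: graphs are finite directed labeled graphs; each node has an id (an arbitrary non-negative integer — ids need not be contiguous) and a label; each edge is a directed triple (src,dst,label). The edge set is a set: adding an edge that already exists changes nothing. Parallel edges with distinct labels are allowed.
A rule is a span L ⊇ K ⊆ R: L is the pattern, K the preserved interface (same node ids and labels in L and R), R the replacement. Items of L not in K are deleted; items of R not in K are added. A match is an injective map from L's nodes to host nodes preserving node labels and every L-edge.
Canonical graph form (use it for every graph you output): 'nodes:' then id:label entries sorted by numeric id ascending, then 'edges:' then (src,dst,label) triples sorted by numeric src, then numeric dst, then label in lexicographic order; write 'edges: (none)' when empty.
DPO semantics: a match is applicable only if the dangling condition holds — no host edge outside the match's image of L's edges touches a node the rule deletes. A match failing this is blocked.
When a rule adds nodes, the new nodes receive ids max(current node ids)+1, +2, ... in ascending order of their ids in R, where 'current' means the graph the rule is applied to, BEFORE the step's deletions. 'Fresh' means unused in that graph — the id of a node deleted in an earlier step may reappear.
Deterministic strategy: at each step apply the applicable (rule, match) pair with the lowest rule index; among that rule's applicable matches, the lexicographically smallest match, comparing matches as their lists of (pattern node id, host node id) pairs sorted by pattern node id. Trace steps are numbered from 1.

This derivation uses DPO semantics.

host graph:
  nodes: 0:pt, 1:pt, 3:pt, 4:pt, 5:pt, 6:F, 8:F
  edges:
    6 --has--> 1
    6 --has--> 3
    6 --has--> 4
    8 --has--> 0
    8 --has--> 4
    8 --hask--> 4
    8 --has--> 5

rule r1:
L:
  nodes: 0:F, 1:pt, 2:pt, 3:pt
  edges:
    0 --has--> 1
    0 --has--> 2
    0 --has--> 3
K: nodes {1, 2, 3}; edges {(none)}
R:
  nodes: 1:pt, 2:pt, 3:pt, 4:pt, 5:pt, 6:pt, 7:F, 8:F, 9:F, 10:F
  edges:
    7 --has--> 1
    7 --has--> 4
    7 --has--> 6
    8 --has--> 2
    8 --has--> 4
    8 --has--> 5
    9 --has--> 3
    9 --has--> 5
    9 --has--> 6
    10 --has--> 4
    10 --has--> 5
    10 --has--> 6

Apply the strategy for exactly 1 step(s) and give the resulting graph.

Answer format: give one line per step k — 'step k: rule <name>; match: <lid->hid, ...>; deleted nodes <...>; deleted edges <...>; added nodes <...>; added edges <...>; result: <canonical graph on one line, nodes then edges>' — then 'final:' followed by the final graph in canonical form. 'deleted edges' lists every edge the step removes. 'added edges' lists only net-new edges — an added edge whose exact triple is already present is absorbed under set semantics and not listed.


step 1: rule r1; match: 0->6, 1->1, 2->3, 3->4; deleted nodes 6; deleted edges (6,1,has); (6,3,has); (6,4,has); added nodes 9, 10, 11, 12, 13, 14, 15; added edges (12,1,has); (12,9,has); (12,11,has); (13,3,has); (13,9,has); (13,10,has); (14,4,has); (14,10,has); (14,11,has); (15,9,has); (15,10,has); (15,11,has); result: nodes: 0:pt, 1:pt, 3:pt, 4:pt, 5:pt, 8:F, 9:pt, 10:pt, 11:pt, 12:F, 13:F, 14:F, 15:F edges: (8,0,has); (8,4,has); (8,4,hask); (8,5,has); (12,1,has); (12,9,has); (12,11,has); (13,3,has); (13,9,has); (13,10,has); (14,4,has); (14,10,has); (14,11,has); (15,9,has); (15,10,has); (15,11,has)
final:
nodes: 0:pt, 1:pt, 3:pt, 4:pt, 5:pt, 8:F, 9:pt, 10:pt, 11:pt, 12:F, 13:F, 14:F, 15:F
edges: (8,0,has); (8,4,has); (8,4,hask); (8,5,has); (12,1,has); (12,9,has); (12,11,has); (13,3,has); (13,9,has); (13,10,has); (14,4,has); (14,10,has); (14,11,has); (15,9,has); (15,10,has); (15,11,has)


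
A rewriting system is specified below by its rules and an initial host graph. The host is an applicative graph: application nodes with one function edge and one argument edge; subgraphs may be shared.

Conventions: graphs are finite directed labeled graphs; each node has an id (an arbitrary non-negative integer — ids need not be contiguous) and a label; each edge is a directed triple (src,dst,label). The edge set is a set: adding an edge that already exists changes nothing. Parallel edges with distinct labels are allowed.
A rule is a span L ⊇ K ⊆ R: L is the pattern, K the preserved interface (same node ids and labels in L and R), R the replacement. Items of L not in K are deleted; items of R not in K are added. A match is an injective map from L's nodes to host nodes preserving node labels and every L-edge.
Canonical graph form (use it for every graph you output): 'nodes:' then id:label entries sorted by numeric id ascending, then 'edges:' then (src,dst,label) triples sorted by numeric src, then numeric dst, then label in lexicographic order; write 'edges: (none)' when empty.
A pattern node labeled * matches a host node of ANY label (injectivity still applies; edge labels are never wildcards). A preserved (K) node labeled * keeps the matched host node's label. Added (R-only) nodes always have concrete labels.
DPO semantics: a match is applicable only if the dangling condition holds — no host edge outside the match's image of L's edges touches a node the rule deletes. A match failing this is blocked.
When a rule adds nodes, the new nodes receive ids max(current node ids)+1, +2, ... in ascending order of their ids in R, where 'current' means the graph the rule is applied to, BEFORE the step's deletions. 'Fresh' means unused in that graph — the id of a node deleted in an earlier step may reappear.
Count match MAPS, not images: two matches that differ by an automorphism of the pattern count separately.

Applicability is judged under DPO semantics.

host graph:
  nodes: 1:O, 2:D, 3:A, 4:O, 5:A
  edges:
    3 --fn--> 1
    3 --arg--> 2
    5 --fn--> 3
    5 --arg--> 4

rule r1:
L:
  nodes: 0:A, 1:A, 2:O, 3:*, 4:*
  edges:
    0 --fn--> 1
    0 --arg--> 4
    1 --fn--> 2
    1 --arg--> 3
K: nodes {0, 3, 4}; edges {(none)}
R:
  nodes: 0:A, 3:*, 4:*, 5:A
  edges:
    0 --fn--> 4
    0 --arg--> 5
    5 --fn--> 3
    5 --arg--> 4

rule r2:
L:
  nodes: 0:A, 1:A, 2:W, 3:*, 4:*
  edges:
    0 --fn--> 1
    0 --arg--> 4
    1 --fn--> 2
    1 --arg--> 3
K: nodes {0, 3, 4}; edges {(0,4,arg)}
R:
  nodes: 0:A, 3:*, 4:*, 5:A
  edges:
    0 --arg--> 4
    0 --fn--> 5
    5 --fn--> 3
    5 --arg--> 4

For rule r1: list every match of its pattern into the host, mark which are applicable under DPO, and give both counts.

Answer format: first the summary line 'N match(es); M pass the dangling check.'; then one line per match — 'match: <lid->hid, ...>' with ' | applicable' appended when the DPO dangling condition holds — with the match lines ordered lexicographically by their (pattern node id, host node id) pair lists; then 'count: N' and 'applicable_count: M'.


1 match(es); 1 pass the dangling check.
match: 0->5, 1->3, 2->1, 3->2, 4->4 | applicable
count: 1
applicable_count: 1


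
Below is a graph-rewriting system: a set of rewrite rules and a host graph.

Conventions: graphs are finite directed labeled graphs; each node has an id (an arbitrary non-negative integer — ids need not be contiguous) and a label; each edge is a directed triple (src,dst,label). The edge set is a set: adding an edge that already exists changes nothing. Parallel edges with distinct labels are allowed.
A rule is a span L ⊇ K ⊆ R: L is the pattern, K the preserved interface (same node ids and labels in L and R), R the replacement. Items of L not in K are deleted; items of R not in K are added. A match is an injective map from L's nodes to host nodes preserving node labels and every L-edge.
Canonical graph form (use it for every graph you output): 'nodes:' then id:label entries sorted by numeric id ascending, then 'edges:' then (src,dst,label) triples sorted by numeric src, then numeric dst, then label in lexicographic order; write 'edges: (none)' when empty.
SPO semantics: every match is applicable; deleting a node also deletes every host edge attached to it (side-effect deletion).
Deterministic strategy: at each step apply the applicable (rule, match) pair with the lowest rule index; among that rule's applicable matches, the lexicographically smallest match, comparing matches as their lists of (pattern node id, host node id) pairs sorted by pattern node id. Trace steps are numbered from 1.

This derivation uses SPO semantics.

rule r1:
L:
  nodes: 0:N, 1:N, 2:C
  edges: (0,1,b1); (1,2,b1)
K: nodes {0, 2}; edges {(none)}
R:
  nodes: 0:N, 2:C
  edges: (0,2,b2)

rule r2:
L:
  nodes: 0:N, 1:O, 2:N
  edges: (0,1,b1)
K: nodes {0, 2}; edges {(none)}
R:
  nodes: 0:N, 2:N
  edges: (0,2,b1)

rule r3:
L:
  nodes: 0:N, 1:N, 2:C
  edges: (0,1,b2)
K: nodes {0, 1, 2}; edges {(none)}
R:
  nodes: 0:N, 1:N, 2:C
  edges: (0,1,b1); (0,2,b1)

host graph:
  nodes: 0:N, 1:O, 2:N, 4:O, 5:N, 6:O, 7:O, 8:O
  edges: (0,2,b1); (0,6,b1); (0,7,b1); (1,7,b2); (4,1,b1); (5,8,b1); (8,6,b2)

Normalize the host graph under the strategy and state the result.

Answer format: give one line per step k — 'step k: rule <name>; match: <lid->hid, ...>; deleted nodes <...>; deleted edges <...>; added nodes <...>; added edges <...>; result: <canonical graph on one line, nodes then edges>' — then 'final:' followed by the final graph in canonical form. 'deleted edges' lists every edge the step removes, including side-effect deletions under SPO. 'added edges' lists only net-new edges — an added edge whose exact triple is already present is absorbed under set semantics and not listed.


step 1: rule r2; match: 0->0, 1->6, 2->2; deleted nodes 6; deleted edges (0,6,b1); (8,6,b2); added nodes (none); added edges (none); result: nodes: 0:N, 1:O, 2:N, 4:O, 5:N, 7:O, 8:O edges: (0,2,b1); (0,7,b1); (1,7,b2); (4,1,b1); (5,8,b1)
step 2: rule r2; match: 0->0, 1->7, 2->2; deleted nodes 7; deleted edges (0,7,b1); (1,7,b2); added nodes (none); added edges (none); result: nodes: 0:N, 1:O, 2:N, 4:O, 5:N, 8:O edges: (0,2,b1); (4,1,b1); (5,8,b1)
step 3: rule r2; match: 0->5, 1->8, 2->0; deleted nodes 8; deleted edges (5,8,b1); added nodes (none); added edges (5,0,b1); result: nodes: 0:N, 1:O, 2:N, 4:O, 5:N edges: (0,2,b1); (4,1,b1); (5,0,b1)
final:
nodes: 0:N, 1:O, 2:N, 4:O, 5:N
edges: (0,2,b1); (4,1,b1); (5,0,b1)


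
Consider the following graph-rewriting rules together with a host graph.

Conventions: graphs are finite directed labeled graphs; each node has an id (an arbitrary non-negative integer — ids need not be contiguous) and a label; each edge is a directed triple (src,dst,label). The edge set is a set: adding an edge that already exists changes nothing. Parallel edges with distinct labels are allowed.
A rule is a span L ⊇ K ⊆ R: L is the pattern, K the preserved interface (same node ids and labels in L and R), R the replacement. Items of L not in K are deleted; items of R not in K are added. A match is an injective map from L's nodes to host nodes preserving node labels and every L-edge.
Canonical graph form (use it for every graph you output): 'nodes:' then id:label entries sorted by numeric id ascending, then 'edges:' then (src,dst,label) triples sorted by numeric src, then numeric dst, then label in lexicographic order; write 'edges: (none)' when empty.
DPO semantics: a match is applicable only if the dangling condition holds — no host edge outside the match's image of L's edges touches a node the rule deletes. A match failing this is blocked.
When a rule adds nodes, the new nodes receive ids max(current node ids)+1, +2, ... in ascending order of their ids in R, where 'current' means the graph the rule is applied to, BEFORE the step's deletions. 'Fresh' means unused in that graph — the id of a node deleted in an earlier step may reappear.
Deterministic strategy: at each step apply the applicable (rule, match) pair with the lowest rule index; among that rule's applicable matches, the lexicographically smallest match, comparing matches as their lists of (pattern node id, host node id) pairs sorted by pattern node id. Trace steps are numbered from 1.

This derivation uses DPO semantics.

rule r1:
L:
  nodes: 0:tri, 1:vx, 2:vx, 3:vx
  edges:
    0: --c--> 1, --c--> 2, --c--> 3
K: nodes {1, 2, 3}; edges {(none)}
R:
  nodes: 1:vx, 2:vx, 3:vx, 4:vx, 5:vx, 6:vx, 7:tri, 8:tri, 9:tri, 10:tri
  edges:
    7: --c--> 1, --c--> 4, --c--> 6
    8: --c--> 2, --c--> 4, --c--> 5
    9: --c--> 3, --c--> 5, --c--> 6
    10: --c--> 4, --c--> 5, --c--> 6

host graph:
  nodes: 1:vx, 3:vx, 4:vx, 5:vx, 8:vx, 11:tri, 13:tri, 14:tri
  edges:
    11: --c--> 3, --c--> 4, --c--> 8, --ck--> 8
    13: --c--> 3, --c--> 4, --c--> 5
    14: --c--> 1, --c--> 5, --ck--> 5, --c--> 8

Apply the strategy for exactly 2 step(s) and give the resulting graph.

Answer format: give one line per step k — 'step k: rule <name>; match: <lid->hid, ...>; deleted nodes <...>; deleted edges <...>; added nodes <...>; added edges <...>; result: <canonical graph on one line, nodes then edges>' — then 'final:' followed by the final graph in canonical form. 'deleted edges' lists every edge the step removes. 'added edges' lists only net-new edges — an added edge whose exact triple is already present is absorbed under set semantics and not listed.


step 1: rule r1; match: 0->13, 1->3, 2->4, 3->5; deleted nodes 13; deleted edges (13,3,c); (13,4,c); (13,5,c); added nodes 15, 16, 17, 18, 19, 20, 21; added edges (18,3,c); (18,15,c); (18,17,c); (19,4,c); (19,15,c); (19,16,c); (20,5,c); (20,16,c); (20,17,c); (21,15,c); (21,16,c); (21,17,c); result: nodes: 1:vx, 3:vx, 4:vx, 5:vx, 8:vx, 11:tri, 14:tri, 15:vx, 16:vx, 17:vx, 18:tri, 19:tri, 20:tri, 21:tri edges: (11,3,c); (11,4,c); (11,8,c); (11,8,ck); (14,1,c); (14,5,c); (14,5,ck); (14,8,c); (18,3,c); (18,15,c); (18,17,c); (19,4,c); (19,15,c); (19,16,c); (20,5,c); (20,16,c); (20,17,c); (21,15,c); (21,16,c); (21,17,c)
step 2: rule r1; match: 0->18, 1->3, 2->15, 3->17; deleted nodes 18; deleted edges (18,3,c); (18,15,c); (18,17,c); added nodes 22, 23, 24, 25, 26, 27, 28; added edges (25,3,c); (25,22,c); (25,24,c); (26,15,c); (26,22,c); (26,23,c); (27,17,c); (27,23,c); (27,24,c); (28,22,c); (28,23,c); (28,24,c); result: nodes: 1:vx, 3:vx, 4:vx, 5:vx, 8:vx, 11:tri, 14:tri, 15:vx, 16:vx, 17:vx, 19:tri, 20:tri, 21:tri, 22:vx, 23:vx, 24:vx, 25:tri, 26:tri, 27:tri, 28:tri edges: (11,3,c); (11,4,c); (11,8,c); (11,8,ck); (14,1,c); (14,5,c); (14,5,ck); (14,8,c); (19,4,c); (19,15,c); (19,16,c); (20,5,c); (20,16,c); (20,17,c); (21,15,c); (21,16,c); (21,17,c); (25,3,c); (25,22,c); (25,24,c); (26,15,c); (26,22,c); (26,23,c); (27,17,c); (27,23,c); (27,24,c); (28,22,c); (28,23,c); (28,24,c)
final:
nodes: 1:vx, 3:vx, 4:vx, 5:vx, 8:vx, 11:tri, 14:tri, 15:vx, 16:vx, 17:vx, 19:tri, 20:tri, 21:tri, 22:vx, 23:vx, 24:vx, 25:tri, 26:tri, 27:tri, 28:tri
edges: (11,3,c); (11,4,c); (11,8,c); (11,8,ck); (14,1,c); (14,5,c); (14,5,ck); (14,8,c); (19,4,c); (19,15,c); (19,16,c); (20,5,c); (20,16,c); (20,17,c); (21,15,c); (21,16,c); (21,17,c); (25,3,c); (25,22,c); (25,24,c); (26,15,c); (26,22,c); (26,23,c); (27,17,c); (27,23,c); (27,24,c); (28,22,c); (28,23,c); (28,24,c)


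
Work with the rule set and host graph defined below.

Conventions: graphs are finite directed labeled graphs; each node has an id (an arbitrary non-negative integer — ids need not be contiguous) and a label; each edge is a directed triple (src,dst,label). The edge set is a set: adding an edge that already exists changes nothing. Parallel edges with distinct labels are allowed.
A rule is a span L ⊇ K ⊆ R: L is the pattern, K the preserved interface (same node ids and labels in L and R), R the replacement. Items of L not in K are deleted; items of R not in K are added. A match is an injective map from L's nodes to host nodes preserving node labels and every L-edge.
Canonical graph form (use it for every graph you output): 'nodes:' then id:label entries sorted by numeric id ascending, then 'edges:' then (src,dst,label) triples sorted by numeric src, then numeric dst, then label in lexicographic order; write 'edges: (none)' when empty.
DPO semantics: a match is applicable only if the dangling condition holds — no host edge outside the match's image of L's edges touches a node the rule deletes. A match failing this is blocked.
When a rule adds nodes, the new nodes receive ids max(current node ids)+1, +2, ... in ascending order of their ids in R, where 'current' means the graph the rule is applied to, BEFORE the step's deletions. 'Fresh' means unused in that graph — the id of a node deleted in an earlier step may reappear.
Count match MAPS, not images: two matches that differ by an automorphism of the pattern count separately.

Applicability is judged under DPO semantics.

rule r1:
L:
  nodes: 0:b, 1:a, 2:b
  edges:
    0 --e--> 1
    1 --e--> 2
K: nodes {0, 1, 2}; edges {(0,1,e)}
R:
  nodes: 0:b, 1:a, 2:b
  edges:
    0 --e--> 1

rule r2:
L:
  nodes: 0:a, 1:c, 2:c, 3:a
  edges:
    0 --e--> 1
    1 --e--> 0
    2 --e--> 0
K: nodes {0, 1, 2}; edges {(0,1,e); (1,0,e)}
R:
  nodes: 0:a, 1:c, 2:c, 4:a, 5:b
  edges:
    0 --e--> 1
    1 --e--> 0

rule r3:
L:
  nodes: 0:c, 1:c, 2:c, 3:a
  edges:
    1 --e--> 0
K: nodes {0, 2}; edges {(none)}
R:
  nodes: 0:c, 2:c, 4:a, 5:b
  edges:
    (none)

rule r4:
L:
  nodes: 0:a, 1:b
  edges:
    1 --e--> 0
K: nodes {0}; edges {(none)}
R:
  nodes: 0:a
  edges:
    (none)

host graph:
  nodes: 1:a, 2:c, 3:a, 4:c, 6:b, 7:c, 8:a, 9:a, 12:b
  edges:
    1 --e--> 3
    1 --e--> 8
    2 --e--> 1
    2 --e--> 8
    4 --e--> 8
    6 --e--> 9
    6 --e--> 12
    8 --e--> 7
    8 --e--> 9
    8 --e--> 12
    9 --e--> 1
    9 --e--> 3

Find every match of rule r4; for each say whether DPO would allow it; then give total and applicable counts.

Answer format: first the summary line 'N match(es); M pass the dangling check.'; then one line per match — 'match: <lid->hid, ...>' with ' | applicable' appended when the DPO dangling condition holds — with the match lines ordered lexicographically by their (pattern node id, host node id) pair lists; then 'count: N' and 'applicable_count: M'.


1 match(es); 0 pass the dangling check.
match: 0->9, 1->6
count: 1
applicable_count: 0
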